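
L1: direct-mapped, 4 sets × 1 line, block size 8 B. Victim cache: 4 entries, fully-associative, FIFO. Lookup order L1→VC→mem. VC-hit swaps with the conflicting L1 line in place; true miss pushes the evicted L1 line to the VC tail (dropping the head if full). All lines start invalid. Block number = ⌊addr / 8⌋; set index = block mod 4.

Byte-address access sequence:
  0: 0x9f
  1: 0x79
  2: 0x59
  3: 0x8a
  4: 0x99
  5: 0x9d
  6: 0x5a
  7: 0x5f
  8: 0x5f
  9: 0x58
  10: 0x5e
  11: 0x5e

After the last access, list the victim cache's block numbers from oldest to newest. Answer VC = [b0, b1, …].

0: 0x9f (blk 19, set 3) → MISS  vc=[]
1: 0x79 (blk 15, set 3) → MISS  vc=[19]
2: 0x59 (blk 11, set 3) → MISS  vc=[19, 15]
3: 0x8a (blk 17, set 1) → MISS  vc=[19, 15]
4: 0x99 (blk 19, set 3) → VC-HIT  vc=[11, 15]
5: 0x9d (blk 19, set 3) → L1-HIT  vc=[11, 15]
6: 0x5a (blk 11, set 3) → VC-HIT  vc=[19, 15]
7: 0x5f (blk 11, set 3) → L1-HIT  vc=[19, 15]
8: 0x5f (blk 11, set 3) → L1-HIT  vc=[19, 15]
9: 0x58 (blk 11, set 3) → L1-HIT  vc=[19, 15]
10: 0x5e (blk 11, set 3) → L1-HIT  vc=[19, 15]
11: 0x5e (blk 11, set 3) → L1-HIT  vc=[19, 15]

VC = [19, 15]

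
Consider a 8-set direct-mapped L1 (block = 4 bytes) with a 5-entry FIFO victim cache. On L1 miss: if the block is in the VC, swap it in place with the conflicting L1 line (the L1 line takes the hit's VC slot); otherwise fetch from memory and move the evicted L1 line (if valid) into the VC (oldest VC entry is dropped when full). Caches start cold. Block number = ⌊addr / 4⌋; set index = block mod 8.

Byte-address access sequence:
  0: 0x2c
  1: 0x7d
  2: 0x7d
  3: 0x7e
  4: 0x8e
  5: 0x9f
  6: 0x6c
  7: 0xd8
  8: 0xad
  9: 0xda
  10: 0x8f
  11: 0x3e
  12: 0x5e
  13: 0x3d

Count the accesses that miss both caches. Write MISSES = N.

0: 0x2c (blk 11, set 3) → MISS  vc=[]
1: 0x7d (blk 31, set 7) → MISS  vc=[]
2: 0x7d (blk 31, set 7) → L1-HIT  vc=[]
3: 0x7e (blk 31, set 7) → L1-HIT  vc=[]
4: 0x8e (blk 35, set 3) → MISS  vc=[11]
5: 0x9f (blk 39, set 7) → MISS  vc=[11, 31]
6: 0x6c (blk 27, set 3) → MISS  vc=[11, 31, 35]
7: 0xd8 (blk 54, set 6) → MISS  vc=[11, 31, 35]
8: 0xad (blk 43, set 3) → MISS  vc=[11, 31, 35, 27]
9: 0xda (blk 54, set 6) → L1-HIT  vc=[11, 31, 35, 27]
10: 0x8f (blk 35, set 3) → VC-HIT  vc=[11, 31, 43, 27]
11: 0x3e (blk 15, set 7) → MISS  vc=[11, 31, 43, 27, 39]
12: 0x5e (blk 23, set 7) → MISS  vc=[31, 43, 27, 39, 15]
13: 0x3d (blk 15, set 7) → VC-HIT  vc=[31, 43, 27, 39, 23]

MISSES = 9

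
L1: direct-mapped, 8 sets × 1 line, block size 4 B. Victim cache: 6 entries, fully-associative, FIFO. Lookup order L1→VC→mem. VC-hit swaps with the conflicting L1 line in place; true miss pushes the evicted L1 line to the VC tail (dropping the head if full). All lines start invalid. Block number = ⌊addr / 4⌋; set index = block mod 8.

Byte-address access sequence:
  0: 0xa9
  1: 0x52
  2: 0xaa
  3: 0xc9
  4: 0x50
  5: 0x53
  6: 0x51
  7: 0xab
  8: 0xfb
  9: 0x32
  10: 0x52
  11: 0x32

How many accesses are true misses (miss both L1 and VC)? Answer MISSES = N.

#0 0xa9→b42/s2 MISS; vc=[]
#1 0x52→b20/s4 MISS; vc=[]
#2 0xaa→b42/s2 L1-HIT; vc=[]
#3 0xc9→b50/s2 MISS; vc=[42]
#4 0x50→b20/s4 L1-HIT; vc=[42]
#5 0x53→b20/s4 L1-HIT; vc=[42]
#6 0x51→b20/s4 L1-HIT; vc=[42]
#7 0xab→b42/s2 VC-HIT; vc=[50]
#8 0xfb→b62/s6 MISS; vc=[50]
#9 0x32→b12/s4 MISS; vc=[50,20]
#10 0x52→b20/s4 VC-HIT; vc=[50,12]
#11 0x32→b12/s4 VC-HIT; vc=[50,20]

MISSES = 5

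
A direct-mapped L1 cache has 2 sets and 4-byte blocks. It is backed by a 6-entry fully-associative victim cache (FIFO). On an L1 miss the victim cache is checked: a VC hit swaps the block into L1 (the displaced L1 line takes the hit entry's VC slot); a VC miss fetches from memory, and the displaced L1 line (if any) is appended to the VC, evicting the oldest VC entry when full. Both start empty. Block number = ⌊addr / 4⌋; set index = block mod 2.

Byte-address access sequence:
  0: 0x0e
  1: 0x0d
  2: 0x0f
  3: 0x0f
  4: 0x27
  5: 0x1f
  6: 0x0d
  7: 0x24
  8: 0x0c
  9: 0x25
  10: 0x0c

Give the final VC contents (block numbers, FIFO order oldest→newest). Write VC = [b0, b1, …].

VC = [7, 9]

#0 0xe→b3/s1 MISS; vc=[]
#1 0xd→b3/s1 L1-HIT; vc=[]
#2 0xf→b3/s1 L1-HIT; vc=[]
#3 0xf→b3/s1 L1-HIT; vc=[]
#4 0x27→b9/s1 MISS; vc=[3]
#5 0x1f→b7/s1 MISS; vc=[3,9]
#6 0xd→b3/s1 VC-HIT; vc=[7,9]
#7 0x24→b9/s1 VC-HIT; vc=[7,3]
#8 0xc→b3/s1 VC-HIT; vc=[7,9]
#9 0x25→b9/s1 VC-HIT; vc=[7,3]
#10 0xc→b3/s1 VC-HIT; vc=[7,9]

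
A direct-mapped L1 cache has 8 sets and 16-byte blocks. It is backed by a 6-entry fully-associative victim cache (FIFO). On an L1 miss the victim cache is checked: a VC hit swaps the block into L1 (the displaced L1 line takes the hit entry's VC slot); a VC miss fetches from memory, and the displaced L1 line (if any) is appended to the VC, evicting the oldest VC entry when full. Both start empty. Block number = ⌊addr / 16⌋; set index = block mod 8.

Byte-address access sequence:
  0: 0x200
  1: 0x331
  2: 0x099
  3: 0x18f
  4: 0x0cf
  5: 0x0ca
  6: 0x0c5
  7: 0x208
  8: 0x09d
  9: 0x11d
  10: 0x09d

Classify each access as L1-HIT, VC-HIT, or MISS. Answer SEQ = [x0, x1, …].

  [0] addr=0x200 blk=32 s=0: MISS | VC []
  [1] addr=0x331 blk=51 s=3: MISS | VC []
  [2] addr=0x99 blk=9 s=1: MISS | VC []
  [3] addr=0x18f blk=24 s=0: MISS | VC [32]
  [4] addr=0xcf blk=12 s=4: MISS | VC [32]
  [5] addr=0xca blk=12 s=4: L1-HIT | VC [32]
  [6] addr=0xc5 blk=12 s=4: L1-HIT | VC [32]
  [7] addr=0x208 blk=32 s=0: VC-HIT | VC [24]
  [8] addr=0x9d blk=9 s=1: L1-HIT | VC [24]
  [9] addr=0x11d blk=17 s=1: MISS | VC [24, 9]
  [10] addr=0x9d blk=9 s=1: VC-HIT | VC [24, 17]

SEQ = [MISS, MISS, MISS, MISS, MISS, L1-HIT, L1-HIT, VC-HIT, L1-HIT, MISS, VC-HIT]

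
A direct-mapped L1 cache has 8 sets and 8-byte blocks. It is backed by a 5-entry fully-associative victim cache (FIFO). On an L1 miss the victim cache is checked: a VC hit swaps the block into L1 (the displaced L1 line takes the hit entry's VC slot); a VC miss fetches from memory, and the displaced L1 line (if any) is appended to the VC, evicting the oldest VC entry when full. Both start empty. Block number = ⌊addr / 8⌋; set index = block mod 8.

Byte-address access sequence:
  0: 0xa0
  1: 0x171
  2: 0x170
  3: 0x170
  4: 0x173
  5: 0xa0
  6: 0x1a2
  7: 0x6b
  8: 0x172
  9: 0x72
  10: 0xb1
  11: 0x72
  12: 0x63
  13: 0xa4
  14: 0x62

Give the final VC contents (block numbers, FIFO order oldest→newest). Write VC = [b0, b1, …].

VC = [20, 46, 22, 52]

  [0] addr=0xa0 blk=20 s=4: MISS | VC []
  [1] addr=0x171 blk=46 s=6: MISS | VC []
  [2] addr=0x170 blk=46 s=6: L1-HIT | VC []
  [3] addr=0x170 blk=46 s=6: L1-HIT | VC []
  [4] addr=0x173 blk=46 s=6: L1-HIT | VC []
  [5] addr=0xa0 blk=20 s=4: L1-HIT | VC []
  [6] addr=0x1a2 blk=52 s=4: MISS | VC [20]
  [7] addr=0x6b blk=13 s=5: MISS | VC [20]
  [8] addr=0x172 blk=46 s=6: L1-HIT | VC [20]
  [9] addr=0x72 blk=14 s=6: MISS | VC [20, 46]
  [10] addr=0xb1 blk=22 s=6: MISS | VC [20, 46, 14]
  [11] addr=0x72 blk=14 s=6: VC-HIT | VC [20, 46, 22]
  [12] addr=0x63 blk=12 s=4: MISS | VC [20, 46, 22, 52]
  [13] addr=0xa4 blk=20 s=4: VC-HIT | VC [12, 46, 22, 52]
  [14] addr=0x62 blk=12 s=4: VC-HIT | VC [20, 46, 22, 52]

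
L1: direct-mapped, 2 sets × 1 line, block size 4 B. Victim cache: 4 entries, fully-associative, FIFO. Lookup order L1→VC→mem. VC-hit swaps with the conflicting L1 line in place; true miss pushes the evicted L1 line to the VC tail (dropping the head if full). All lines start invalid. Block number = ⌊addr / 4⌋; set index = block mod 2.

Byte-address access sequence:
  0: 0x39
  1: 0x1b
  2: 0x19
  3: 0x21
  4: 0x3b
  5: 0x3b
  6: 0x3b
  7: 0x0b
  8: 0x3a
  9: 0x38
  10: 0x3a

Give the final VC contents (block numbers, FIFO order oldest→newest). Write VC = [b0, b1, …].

  [0] addr=0x39 blk=14 s=0: MISS | VC []
  [1] addr=0x1b blk=6 s=0: MISS | VC [14]
  [2] addr=0x19 blk=6 s=0: L1-HIT | VC [14]
  [3] addr=0x21 blk=8 s=0: MISS | VC [14, 6]
  [4] addr=0x3b blk=14 s=0: VC-HIT | VC [8, 6]
  [5] addr=0x3b blk=14 s=0: L1-HIT | VC [8, 6]
  [6] addr=0x3b blk=14 s=0: L1-HIT | VC [8, 6]
  [7] addr=0xb blk=2 s=0: MISS | VC [8, 6, 14]
  [8] addr=0x3a blk=14 s=0: VC-HIT | VC [8, 6, 2]
  [9] addr=0x38 blk=14 s=0: L1-HIT | VC [8, 6, 2]
  [10] addr=0x3a blk=14 s=0: L1-HIT | VC [8, 6, 2]

VC = [8, 6, 2]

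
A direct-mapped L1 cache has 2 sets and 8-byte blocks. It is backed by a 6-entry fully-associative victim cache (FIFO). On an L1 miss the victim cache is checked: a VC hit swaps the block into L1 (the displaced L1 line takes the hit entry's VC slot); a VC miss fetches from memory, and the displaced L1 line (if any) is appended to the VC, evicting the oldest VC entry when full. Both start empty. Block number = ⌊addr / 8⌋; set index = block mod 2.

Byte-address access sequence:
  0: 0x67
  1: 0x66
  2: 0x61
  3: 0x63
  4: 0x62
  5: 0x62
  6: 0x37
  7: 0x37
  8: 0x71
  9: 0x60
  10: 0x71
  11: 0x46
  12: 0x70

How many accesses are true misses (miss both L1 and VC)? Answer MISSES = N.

  [0] addr=0x67 blk=12 s=0: MISS | VC []
  [1] addr=0x66 blk=12 s=0: L1-HIT | VC []
  [2] addr=0x61 blk=12 s=0: L1-HIT | VC []
  [3] addr=0x63 blk=12 s=0: L1-HIT | VC []
  [4] addr=0x62 blk=12 s=0: L1-HIT | VC []
  [5] addr=0x62 blk=12 s=0: L1-HIT | VC []
  [6] addr=0x37 blk=6 s=0: MISS | VC [12]
  [7] addr=0x37 blk=6 s=0: L1-HIT | VC [12]
  [8] addr=0x71 blk=14 s=0: MISS | VC [12, 6]
  [9] addr=0x60 blk=12 s=0: VC-HIT | VC [14, 6]
  [10] addr=0x71 blk=14 s=0: VC-HIT | VC [12, 6]
  [11] addr=0x46 blk=8 s=0: MISS | VC [12, 6, 14]
  [12] addr=0x70 blk=14 s=0: VC-HIT | VC [12, 6, 8]

MISSES = 4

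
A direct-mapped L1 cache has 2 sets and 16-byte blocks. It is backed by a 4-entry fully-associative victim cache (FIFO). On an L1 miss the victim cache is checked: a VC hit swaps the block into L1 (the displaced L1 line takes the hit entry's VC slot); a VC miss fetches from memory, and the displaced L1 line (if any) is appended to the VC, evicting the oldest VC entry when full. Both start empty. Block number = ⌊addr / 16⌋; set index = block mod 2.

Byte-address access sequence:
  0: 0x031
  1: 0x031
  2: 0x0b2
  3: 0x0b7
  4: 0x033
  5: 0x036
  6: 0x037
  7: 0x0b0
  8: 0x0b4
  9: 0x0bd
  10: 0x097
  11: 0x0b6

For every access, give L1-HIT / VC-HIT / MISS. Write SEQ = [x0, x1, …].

SEQ = [MISS, L1-HIT, MISS, L1-HIT, VC-HIT, L1-HIT, L1-HIT, VC-HIT, L1-HIT, L1-HIT, MISS, VC-HIT]

#0 0x31→b3/s1 MISS; vc=[]
#1 0x31→b3/s1 L1-HIT; vc=[]
#2 0xb2→b11/s1 MISS; vc=[3]
#3 0xb7→b11/s1 L1-HIT; vc=[3]
#4 0x33→b3/s1 VC-HIT; vc=[11]
#5 0x36→b3/s1 L1-HIT; vc=[11]
#6 0x37→b3/s1 L1-HIT; vc=[11]
#7 0xb0→b11/s1 VC-HIT; vc=[3]
#8 0xb4→b11/s1 L1-HIT; vc=[3]
#9 0xbd→b11/s1 L1-HIT; vc=[3]
#10 0x97→b9/s1 MISS; vc=[3,11]
#11 0xb6→b11/s1 VC-HIT; vc=[3,9]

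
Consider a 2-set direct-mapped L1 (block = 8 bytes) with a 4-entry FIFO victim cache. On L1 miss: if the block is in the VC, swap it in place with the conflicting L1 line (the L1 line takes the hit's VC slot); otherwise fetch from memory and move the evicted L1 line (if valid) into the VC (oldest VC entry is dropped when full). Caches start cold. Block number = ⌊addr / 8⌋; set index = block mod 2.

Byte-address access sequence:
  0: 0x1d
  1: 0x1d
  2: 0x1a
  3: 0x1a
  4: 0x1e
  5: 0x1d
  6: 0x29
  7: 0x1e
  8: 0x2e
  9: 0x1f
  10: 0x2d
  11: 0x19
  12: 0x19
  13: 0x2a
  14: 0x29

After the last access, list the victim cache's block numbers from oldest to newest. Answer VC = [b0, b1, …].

VC = [3]

#0 0x1d→b3/s1 MISS; vc=[]
#1 0x1d→b3/s1 L1-HIT; vc=[]
#2 0x1a→b3/s1 L1-HIT; vc=[]
#3 0x1a→b3/s1 L1-HIT; vc=[]
#4 0x1e→b3/s1 L1-HIT; vc=[]
#5 0x1d→b3/s1 L1-HIT; vc=[]
#6 0x29→b5/s1 MISS; vc=[3]
#7 0x1e→b3/s1 VC-HIT; vc=[5]
#8 0x2e→b5/s1 VC-HIT; vc=[3]
#9 0x1f→b3/s1 VC-HIT; vc=[5]
#10 0x2d→b5/s1 VC-HIT; vc=[3]
#11 0x19→b3/s1 VC-HIT; vc=[5]
#12 0x19→b3/s1 L1-HIT; vc=[5]
#13 0x2a→b5/s1 VC-HIT; vc=[3]
#14 0x29→b5/s1 L1-HIT; vc=[3]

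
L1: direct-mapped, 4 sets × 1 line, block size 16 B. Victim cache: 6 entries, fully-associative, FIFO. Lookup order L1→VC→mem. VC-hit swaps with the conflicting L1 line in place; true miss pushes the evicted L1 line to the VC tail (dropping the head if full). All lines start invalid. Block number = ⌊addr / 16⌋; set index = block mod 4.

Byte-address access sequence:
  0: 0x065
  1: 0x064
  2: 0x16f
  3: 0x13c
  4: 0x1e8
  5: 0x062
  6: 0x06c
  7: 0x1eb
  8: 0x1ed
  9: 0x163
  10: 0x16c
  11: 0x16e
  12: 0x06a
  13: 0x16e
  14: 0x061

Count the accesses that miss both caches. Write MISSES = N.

0: 0x65 (blk 6, set 2) → MISS  vc=[]
1: 0x64 (blk 6, set 2) → L1-HIT  vc=[]
2: 0x16f (blk 22, set 2) → MISS  vc=[6]
3: 0x13c (blk 19, set 3) → MISS  vc=[6]
4: 0x1e8 (blk 30, set 2) → MISS  vc=[6, 22]
5: 0x62 (blk 6, set 2) → VC-HIT  vc=[30, 22]
6: 0x6c (blk 6, set 2) → L1-HIT  vc=[30, 22]
7: 0x1eb (blk 30, set 2) → VC-HIT  vc=[6, 22]
8: 0x1ed (blk 30, set 2) → L1-HIT  vc=[6, 22]
9: 0x163 (blk 22, set 2) → VC-HIT  vc=[6, 30]
10: 0x16c (blk 22, set 2) → L1-HIT  vc=[6, 30]
11: 0x16e (blk 22, set 2) → L1-HIT  vc=[6, 30]
12: 0x6a (blk 6, set 2) → VC-HIT  vc=[22, 30]
13: 0x16e (blk 22, set 2) → VC-HIT  vc=[6, 30]
14: 0x61 (blk 6, set 2) → VC-HIT  vc=[22, 30]

MISSES = 4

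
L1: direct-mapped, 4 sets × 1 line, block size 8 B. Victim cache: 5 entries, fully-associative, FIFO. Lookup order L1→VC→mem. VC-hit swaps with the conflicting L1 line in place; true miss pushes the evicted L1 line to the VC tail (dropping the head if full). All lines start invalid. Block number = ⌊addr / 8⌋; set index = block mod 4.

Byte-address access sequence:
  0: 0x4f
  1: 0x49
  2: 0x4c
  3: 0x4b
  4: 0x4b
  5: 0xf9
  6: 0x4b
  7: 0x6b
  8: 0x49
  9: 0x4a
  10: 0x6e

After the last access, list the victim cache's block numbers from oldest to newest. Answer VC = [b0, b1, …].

#0 0x4f→b9/s1 MISS; vc=[]
#1 0x49→b9/s1 L1-HIT; vc=[]
#2 0x4c→b9/s1 L1-HIT; vc=[]
#3 0x4b→b9/s1 L1-HIT; vc=[]
#4 0x4b→b9/s1 L1-HIT; vc=[]
#5 0xf9→b31/s3 MISS; vc=[]
#6 0x4b→b9/s1 L1-HIT; vc=[]
#7 0x6b→b13/s1 MISS; vc=[9]
#8 0x49→b9/s1 VC-HIT; vc=[13]
#9 0x4a→b9/s1 L1-HIT; vc=[13]
#10 0x6e→b13/s1 VC-HIT; vc=[9]

VC = [9]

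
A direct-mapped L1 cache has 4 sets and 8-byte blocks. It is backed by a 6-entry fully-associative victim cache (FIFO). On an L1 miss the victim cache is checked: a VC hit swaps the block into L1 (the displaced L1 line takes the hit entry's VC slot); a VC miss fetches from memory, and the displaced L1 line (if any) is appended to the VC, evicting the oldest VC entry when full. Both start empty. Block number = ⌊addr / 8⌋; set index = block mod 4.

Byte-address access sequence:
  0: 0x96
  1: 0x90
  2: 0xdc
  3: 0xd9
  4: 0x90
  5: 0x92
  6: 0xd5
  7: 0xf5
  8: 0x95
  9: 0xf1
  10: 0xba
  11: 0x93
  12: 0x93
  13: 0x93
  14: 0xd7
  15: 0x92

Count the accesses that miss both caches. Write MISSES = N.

MISSES = 5

#0 0x96→b18/s2 MISS; vc=[]
#1 0x90→b18/s2 L1-HIT; vc=[]
#2 0xdc→b27/s3 MISS; vc=[]
#3 0xd9→b27/s3 L1-HIT; vc=[]
#4 0x90→b18/s2 L1-HIT; vc=[]
#5 0x92→b18/s2 L1-HIT; vc=[]
#6 0xd5→b26/s2 MISS; vc=[18]
#7 0xf5→b30/s2 MISS; vc=[18,26]
#8 0x95→b18/s2 VC-HIT; vc=[30,26]
#9 0xf1→b30/s2 VC-HIT; vc=[18,26]
#10 0xba→b23/s3 MISS; vc=[18,26,27]
#11 0x93→b18/s2 VC-HIT; vc=[30,26,27]
#12 0x93→b18/s2 L1-HIT; vc=[30,26,27]
#13 0x93→b18/s2 L1-HIT; vc=[30,26,27]
#14 0xd7→b26/s2 VC-HIT; vc=[30,18,27]
#15 0x92→b18/s2 VC-HIT; vc=[30,26,27]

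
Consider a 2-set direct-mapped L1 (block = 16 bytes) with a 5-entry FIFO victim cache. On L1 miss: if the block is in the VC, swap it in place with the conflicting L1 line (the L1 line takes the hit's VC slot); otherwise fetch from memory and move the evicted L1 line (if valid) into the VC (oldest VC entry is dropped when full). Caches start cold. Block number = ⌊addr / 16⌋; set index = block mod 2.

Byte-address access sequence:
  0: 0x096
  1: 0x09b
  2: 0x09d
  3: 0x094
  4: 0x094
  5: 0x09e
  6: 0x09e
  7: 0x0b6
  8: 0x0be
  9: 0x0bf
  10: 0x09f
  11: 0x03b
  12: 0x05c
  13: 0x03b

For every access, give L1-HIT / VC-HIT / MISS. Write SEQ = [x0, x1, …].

  [0] addr=0x96 blk=9 s=1: MISS | VC []
  [1] addr=0x9b blk=9 s=1: L1-HIT | VC []
  [2] addr=0x9d blk=9 s=1: L1-HIT | VC []
  [3] addr=0x94 blk=9 s=1: L1-HIT | VC []
  [4] addr=0x94 blk=9 s=1: L1-HIT | VC []
  [5] addr=0x9e blk=9 s=1: L1-HIT | VC []
  [6] addr=0x9e blk=9 s=1: L1-HIT | VC []
  [7] addr=0xb6 blk=11 s=1: MISS | VC [9]
  [8] addr=0xbe blk=11 s=1: L1-HIT | VC [9]
  [9] addr=0xbf blk=11 s=1: L1-HIT | VC [9]
  [10] addr=0x9f blk=9 s=1: VC-HIT | VC [11]
  [11] addr=0x3b blk=3 s=1: MISS | VC [11, 9]
  [12] addr=0x5c blk=5 s=1: MISS | VC [11, 9, 3]
  [13] addr=0x3b blk=3 s=1: VC-HIT | VC [11, 9, 5]

SEQ = [MISS, L1-HIT, L1-HIT, L1-HIT, L1-HIT, L1-HIT, L1-HIT, MISS, L1-HIT, L1-HIT, VC-HIT, MISS, MISS, VC-HIT]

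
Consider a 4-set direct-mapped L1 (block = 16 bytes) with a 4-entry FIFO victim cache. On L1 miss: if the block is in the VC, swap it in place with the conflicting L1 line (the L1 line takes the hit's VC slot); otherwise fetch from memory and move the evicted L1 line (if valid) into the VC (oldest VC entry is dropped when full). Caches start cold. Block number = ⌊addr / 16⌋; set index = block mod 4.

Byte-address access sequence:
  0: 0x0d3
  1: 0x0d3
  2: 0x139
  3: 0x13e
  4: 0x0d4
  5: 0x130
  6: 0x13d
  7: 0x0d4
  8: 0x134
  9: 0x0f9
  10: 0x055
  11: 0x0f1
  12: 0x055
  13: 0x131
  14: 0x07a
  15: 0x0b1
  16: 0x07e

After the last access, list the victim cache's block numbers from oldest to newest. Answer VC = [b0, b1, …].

#0 0xd3→b13/s1 MISS; vc=[]
#1 0xd3→b13/s1 L1-HIT; vc=[]
#2 0x139→b19/s3 MISS; vc=[]
#3 0x13e→b19/s3 L1-HIT; vc=[]
#4 0xd4→b13/s1 L1-HIT; vc=[]
#5 0x130→b19/s3 L1-HIT; vc=[]
#6 0x13d→b19/s3 L1-HIT; vc=[]
#7 0xd4→b13/s1 L1-HIT; vc=[]
#8 0x134→b19/s3 L1-HIT; vc=[]
#9 0xf9→b15/s3 MISS; vc=[19]
#10 0x55→b5/s1 MISS; vc=[19,13]
#11 0xf1→b15/s3 L1-HIT; vc=[19,13]
#12 0x55→b5/s1 L1-HIT; vc=[19,13]
#13 0x131→b19/s3 VC-HIT; vc=[15,13]
#14 0x7a→b7/s3 MISS; vc=[15,13,19]
#15 0xb1→b11/s3 MISS; vc=[15,13,19,7]
#16 0x7e→b7/s3 VC-HIT; vc=[15,13,19,11]

VC = [15, 13, 19, 11]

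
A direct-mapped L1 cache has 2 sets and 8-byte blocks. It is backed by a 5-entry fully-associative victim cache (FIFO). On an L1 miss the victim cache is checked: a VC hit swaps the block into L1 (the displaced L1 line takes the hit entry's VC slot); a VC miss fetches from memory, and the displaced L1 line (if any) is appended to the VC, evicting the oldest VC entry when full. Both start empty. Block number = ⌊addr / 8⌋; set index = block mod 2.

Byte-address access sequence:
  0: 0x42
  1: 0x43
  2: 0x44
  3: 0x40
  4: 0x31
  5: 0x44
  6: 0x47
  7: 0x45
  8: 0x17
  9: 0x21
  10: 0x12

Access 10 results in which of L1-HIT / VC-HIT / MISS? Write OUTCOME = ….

OUTCOME = VC-HIT

  [0] addr=0x42 blk=8 s=0: MISS | VC []
  [1] addr=0x43 blk=8 s=0: L1-HIT | VC []
  [2] addr=0x44 blk=8 s=0: L1-HIT | VC []
  [3] addr=0x40 blk=8 s=0: L1-HIT | VC []
  [4] addr=0x31 blk=6 s=0: MISS | VC [8]
  [5] addr=0x44 blk=8 s=0: VC-HIT | VC [6]
  [6] addr=0x47 blk=8 s=0: L1-HIT | VC [6]
  [7] addr=0x45 blk=8 s=0: L1-HIT | VC [6]
  [8] addr=0x17 blk=2 s=0: MISS | VC [6, 8]
  [9] addr=0x21 blk=4 s=0: MISS | VC [6, 8, 2]
  [10] addr=0x12 blk=2 s=0: VC-HIT | VC [6, 8, 4]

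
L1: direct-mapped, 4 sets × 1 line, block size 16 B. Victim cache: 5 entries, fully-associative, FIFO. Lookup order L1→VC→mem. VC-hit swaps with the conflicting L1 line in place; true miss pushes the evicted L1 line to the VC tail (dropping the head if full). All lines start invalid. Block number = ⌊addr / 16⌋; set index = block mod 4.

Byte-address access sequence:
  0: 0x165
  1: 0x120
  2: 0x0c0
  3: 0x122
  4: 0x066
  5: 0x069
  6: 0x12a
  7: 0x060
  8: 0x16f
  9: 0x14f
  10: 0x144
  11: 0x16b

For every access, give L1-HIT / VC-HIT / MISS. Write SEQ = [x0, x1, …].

#0 0x165→b22/s2 MISS; vc=[]
#1 0x120→b18/s2 MISS; vc=[22]
#2 0xc0→b12/s0 MISS; vc=[22]
#3 0x122→b18/s2 L1-HIT; vc=[22]
#4 0x66→b6/s2 MISS; vc=[22,18]
#5 0x69→b6/s2 L1-HIT; vc=[22,18]
#6 0x12a→b18/s2 VC-HIT; vc=[22,6]
#7 0x60→b6/s2 VC-HIT; vc=[22,18]
#8 0x16f→b22/s2 VC-HIT; vc=[6,18]
#9 0x14f→b20/s0 MISS; vc=[6,18,12]
#10 0x144→b20/s0 L1-HIT; vc=[6,18,12]
#11 0x16b→b22/s2 L1-HIT; vc=[6,18,12]

SEQ = [MISS, MISS, MISS, L1-HIT, MISS, L1-HIT, VC-HIT, VC-HIT, VC-HIT, MISS, L1-HIT, L1-HIT]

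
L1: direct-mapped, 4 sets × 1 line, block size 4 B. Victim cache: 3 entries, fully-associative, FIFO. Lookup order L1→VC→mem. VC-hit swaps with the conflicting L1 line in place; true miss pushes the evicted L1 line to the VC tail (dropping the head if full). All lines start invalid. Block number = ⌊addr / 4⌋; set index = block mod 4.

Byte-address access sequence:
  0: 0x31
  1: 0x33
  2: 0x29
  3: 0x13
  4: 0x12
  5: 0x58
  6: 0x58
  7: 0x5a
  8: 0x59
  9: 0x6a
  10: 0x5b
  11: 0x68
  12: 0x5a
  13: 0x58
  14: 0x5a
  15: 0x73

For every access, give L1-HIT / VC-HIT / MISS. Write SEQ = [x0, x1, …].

SEQ = [MISS, L1-HIT, MISS, MISS, L1-HIT, MISS, L1-HIT, L1-HIT, L1-HIT, MISS, VC-HIT, VC-HIT, VC-HIT, L1-HIT, L1-HIT, MISS]

  [0] addr=0x31 blk=12 s=0: MISS | VC []
  [1] addr=0x33 blk=12 s=0: L1-HIT | VC []
  [2] addr=0x29 blk=10 s=2: MISS | VC []
  [3] addr=0x13 blk=4 s=0: MISS | VC [12]
  [4] addr=0x12 blk=4 s=0: L1-HIT | VC [12]
  [5] addr=0x58 blk=22 s=2: MISS | VC [12, 10]
  [6] addr=0x58 blk=22 s=2: L1-HIT | VC [12, 10]
  [7] addr=0x5a blk=22 s=2: L1-HIT | VC [12, 10]
  [8] addr=0x59 blk=22 s=2: L1-HIT | VC [12, 10]
  [9] addr=0x6a blk=26 s=2: MISS | VC [12, 10, 22]
  [10] addr=0x5b blk=22 s=2: VC-HIT | VC [12, 10, 26]
  [11] addr=0x68 blk=26 s=2: VC-HIT | VC [12, 10, 22]
  [12] addr=0x5a blk=22 s=2: VC-HIT | VC [12, 10, 26]
  [13] addr=0x58 blk=22 s=2: L1-HIT | VC [12, 10, 26]
  [14] addr=0x5a blk=22 s=2: L1-HIT | VC [12, 10, 26]
  [15] addr=0x73 blk=28 s=0: MISS | VC [10, 26, 4]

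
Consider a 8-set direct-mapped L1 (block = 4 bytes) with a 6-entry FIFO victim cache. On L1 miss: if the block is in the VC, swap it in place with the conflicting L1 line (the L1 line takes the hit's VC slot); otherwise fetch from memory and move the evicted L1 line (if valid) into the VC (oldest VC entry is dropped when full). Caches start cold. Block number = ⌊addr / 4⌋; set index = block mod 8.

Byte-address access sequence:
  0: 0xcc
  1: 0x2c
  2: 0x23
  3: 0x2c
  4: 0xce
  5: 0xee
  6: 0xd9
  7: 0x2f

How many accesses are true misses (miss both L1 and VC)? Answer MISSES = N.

MISSES = 5

0: 0xcc (blk 51, set 3) → MISS  vc=[]
1: 0x2c (blk 11, set 3) → MISS  vc=[51]
2: 0x23 (blk 8, set 0) → MISS  vc=[51]
3: 0x2c (blk 11, set 3) → L1-HIT  vc=[51]
4: 0xce (blk 51, set 3) → VC-HIT  vc=[11]
5: 0xee (blk 59, set 3) → MISS  vc=[11, 51]
6: 0xd9 (blk 54, set 6) → MISS  vc=[11, 51]
7: 0x2f (blk 11, set 3) → VC-HIT  vc=[59, 51]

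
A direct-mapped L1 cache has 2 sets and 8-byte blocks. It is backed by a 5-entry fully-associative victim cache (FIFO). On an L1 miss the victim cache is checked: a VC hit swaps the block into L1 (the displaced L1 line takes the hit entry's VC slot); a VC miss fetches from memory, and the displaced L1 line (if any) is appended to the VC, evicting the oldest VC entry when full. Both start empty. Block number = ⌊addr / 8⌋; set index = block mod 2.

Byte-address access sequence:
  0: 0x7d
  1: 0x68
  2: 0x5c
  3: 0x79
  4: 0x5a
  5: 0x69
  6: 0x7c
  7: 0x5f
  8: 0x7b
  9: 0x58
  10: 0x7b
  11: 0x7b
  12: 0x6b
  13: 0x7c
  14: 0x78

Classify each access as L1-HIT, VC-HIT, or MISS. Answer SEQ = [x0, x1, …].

  [0] addr=0x7d blk=15 s=1: MISS | VC []
  [1] addr=0x68 blk=13 s=1: MISS | VC [15]
  [2] addr=0x5c blk=11 s=1: MISS | VC [15, 13]
  [3] addr=0x79 blk=15 s=1: VC-HIT | VC [11, 13]
  [4] addr=0x5a blk=11 s=1: VC-HIT | VC [15, 13]
  [5] addr=0x69 blk=13 s=1: VC-HIT | VC [15, 11]
  [6] addr=0x7c blk=15 s=1: VC-HIT | VC [13, 11]
  [7] addr=0x5f blk=11 s=1: VC-HIT | VC [13, 15]
  [8] addr=0x7b blk=15 s=1: VC-HIT | VC [13, 11]
  [9] addr=0x58 blk=11 s=1: VC-HIT | VC [13, 15]
  [10] addr=0x7b blk=15 s=1: VC-HIT | VC [13, 11]
  [11] addr=0x7b blk=15 s=1: L1-HIT | VC [13, 11]
  [12] addr=0x6b blk=13 s=1: VC-HIT | VC [15, 11]
  [13] addr=0x7c blk=15 s=1: VC-HIT | VC [13, 11]
  [14] addr=0x78 blk=15 s=1: L1-HIT | VC [13, 11]

SEQ = [MISS, MISS, MISS, VC-HIT, VC-HIT, VC-HIT, VC-HIT, VC-HIT, VC-HIT, VC-HIT, VC-HIT, L1-HIT, VC-HIT, VC-HIT, L1-HIT]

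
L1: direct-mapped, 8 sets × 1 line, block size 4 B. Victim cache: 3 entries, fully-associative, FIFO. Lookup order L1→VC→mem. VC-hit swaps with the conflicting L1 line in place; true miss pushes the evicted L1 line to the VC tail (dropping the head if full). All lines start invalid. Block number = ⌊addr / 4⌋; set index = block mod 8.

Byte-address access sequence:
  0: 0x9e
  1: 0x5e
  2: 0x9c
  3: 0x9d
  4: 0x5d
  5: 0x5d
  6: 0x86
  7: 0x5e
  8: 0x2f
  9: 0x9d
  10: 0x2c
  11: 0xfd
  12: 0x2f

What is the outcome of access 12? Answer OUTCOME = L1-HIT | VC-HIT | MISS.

OUTCOME = L1-HIT

  [0] addr=0x9e blk=39 s=7: MISS | VC []
  [1] addr=0x5e blk=23 s=7: MISS | VC [39]
  [2] addr=0x9c blk=39 s=7: VC-HIT | VC [23]
  [3] addr=0x9d blk=39 s=7: L1-HIT | VC [23]
  [4] addr=0x5d blk=23 s=7: VC-HIT | VC [39]
  [5] addr=0x5d blk=23 s=7: L1-HIT | VC [39]
  [6] addr=0x86 blk=33 s=1: MISS | VC [39]
  [7] addr=0x5e blk=23 s=7: L1-HIT | VC [39]
  [8] addr=0x2f blk=11 s=3: MISS | VC [39]
  [9] addr=0x9d blk=39 s=7: VC-HIT | VC [23]
  [10] addr=0x2c blk=11 s=3: L1-HIT | VC [23]
  [11] addr=0xfd blk=63 s=7: MISS | VC [23, 39]
  [12] addr=0x2f blk=11 s=3: L1-HIT | VC [23, 39]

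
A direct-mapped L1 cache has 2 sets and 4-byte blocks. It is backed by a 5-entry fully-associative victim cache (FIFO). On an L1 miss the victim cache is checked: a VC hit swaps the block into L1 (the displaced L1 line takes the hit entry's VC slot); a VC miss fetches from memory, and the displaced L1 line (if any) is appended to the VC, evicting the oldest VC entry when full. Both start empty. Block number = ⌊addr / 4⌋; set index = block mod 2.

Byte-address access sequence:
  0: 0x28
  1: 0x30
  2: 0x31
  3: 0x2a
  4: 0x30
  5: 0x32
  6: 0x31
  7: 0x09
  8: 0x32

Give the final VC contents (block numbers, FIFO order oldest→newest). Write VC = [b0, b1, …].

VC = [10, 2]

  [0] addr=0x28 blk=10 s=0: MISS | VC []
  [1] addr=0x30 blk=12 s=0: MISS | VC [10]
  [2] addr=0x31 blk=12 s=0: L1-HIT | VC [10]
  [3] addr=0x2a blk=10 s=0: VC-HIT | VC [12]
  [4] addr=0x30 blk=12 s=0: VC-HIT | VC [10]
  [5] addr=0x32 blk=12 s=0: L1-HIT | VC [10]
  [6] addr=0x31 blk=12 s=0: L1-HIT | VC [10]
  [7] addr=0x9 blk=2 s=0: MISS | VC [10, 12]
  [8] addr=0x32 blk=12 s=0: VC-HIT | VC [10, 2]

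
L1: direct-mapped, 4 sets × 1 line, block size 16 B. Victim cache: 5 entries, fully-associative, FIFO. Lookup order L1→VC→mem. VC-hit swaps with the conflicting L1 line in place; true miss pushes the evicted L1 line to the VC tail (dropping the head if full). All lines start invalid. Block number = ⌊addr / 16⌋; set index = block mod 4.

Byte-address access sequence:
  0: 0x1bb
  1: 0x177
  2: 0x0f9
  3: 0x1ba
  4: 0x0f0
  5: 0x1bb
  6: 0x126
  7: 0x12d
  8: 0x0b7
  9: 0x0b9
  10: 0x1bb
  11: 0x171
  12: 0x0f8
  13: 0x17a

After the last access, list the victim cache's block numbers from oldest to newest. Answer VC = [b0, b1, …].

  [0] addr=0x1bb blk=27 s=3: MISS | VC []
  [1] addr=0x177 blk=23 s=3: MISS | VC [27]
  [2] addr=0xf9 blk=15 s=3: MISS | VC [27, 23]
  [3] addr=0x1ba blk=27 s=3: VC-HIT | VC [15, 23]
  [4] addr=0xf0 blk=15 s=3: VC-HIT | VC [27, 23]
  [5] addr=0x1bb blk=27 s=3: VC-HIT | VC [15, 23]
  [6] addr=0x126 blk=18 s=2: MISS | VC [15, 23]
  [7] addr=0x12d blk=18 s=2: L1-HIT | VC [15, 23]
  [8] addr=0xb7 blk=11 s=3: MISS | VC [15, 23, 27]
  [9] addr=0xb9 blk=11 s=3: L1-HIT | VC [15, 23, 27]
  [10] addr=0x1bb blk=27 s=3: VC-HIT | VC [15, 23, 11]
  [11] addr=0x171 blk=23 s=3: VC-HIT | VC [15, 27, 11]
  [12] addr=0xf8 blk=15 s=3: VC-HIT | VC [23, 27, 11]
  [13] addr=0x17a blk=23 s=3: VC-HIT | VC [15, 27, 11]

VC = [15, 27, 11]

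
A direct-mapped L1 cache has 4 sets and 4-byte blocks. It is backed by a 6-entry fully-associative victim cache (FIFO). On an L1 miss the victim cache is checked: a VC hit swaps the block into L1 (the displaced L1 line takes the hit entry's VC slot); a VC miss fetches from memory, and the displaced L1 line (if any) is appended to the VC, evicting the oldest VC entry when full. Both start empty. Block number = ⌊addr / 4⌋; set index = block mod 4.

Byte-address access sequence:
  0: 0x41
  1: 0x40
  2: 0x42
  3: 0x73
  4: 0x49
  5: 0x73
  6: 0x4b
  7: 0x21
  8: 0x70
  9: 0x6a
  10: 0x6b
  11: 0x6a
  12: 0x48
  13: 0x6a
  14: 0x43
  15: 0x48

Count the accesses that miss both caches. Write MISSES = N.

MISSES = 5

#0 0x41→b16/s0 MISS; vc=[]
#1 0x40→b16/s0 L1-HIT; vc=[]
#2 0x42→b16/s0 L1-HIT; vc=[]
#3 0x73→b28/s0 MISS; vc=[16]
#4 0x49→b18/s2 MISS; vc=[16]
#5 0x73→b28/s0 L1-HIT; vc=[16]
#6 0x4b→b18/s2 L1-HIT; vc=[16]
#7 0x21→b8/s0 MISS; vc=[16,28]
#8 0x70→b28/s0 VC-HIT; vc=[16,8]
#9 0x6a→b26/s2 MISS; vc=[16,8,18]
#10 0x6b→b26/s2 L1-HIT; vc=[16,8,18]
#11 0x6a→b26/s2 L1-HIT; vc=[16,8,18]
#12 0x48→b18/s2 VC-HIT; vc=[16,8,26]
#13 0x6a→b26/s2 VC-HIT; vc=[16,8,18]
#14 0x43→b16/s0 VC-HIT; vc=[28,8,18]
#15 0x48→b18/s2 VC-HIT; vc=[28,8,26]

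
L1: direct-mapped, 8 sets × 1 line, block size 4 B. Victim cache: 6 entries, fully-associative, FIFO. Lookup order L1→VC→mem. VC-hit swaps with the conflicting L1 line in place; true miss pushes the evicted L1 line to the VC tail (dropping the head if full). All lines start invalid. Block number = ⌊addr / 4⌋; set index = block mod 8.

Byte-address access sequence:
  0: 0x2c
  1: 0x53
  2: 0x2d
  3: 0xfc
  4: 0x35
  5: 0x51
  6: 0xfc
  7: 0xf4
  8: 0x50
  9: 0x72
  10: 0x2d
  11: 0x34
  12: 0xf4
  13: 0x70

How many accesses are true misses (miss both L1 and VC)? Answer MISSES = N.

MISSES = 6

0: 0x2c (blk 11, set 3) → MISS  vc=[]
1: 0x53 (blk 20, set 4) → MISS  vc=[]
2: 0x2d (blk 11, set 3) → L1-HIT  vc=[]
3: 0xfc (blk 63, set 7) → MISS  vc=[]
4: 0x35 (blk 13, set 5) → MISS  vc=[]
5: 0x51 (blk 20, set 4) → L1-HIT  vc=[]
6: 0xfc (blk 63, set 7) → L1-HIT  vc=[]
7: 0xf4 (blk 61, set 5) → MISS  vc=[13]
8: 0x50 (blk 20, set 4) → L1-HIT  vc=[13]
9: 0x72 (blk 28, set 4) → MISS  vc=[13, 20]
10: 0x2d (blk 11, set 3) → L1-HIT  vc=[13, 20]
11: 0x34 (blk 13, set 5) → VC-HIT  vc=[61, 20]
12: 0xf4 (blk 61, set 5) → VC-HIT  vc=[13, 20]
13: 0x70 (blk 28, set 4) → L1-HIT  vc=[13, 20]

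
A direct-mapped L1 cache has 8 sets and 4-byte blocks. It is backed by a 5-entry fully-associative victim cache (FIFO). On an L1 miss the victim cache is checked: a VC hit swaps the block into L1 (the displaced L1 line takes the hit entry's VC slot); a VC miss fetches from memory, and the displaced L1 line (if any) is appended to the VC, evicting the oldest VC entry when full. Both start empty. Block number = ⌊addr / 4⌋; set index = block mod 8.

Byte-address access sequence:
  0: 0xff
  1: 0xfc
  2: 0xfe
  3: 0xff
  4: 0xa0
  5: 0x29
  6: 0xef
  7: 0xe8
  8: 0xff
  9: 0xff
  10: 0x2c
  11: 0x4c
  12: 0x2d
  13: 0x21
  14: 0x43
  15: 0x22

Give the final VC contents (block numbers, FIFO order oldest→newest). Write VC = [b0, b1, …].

VC = [10, 59, 19, 40, 16]

  [0] addr=0xff blk=63 s=7: MISS | VC []
  [1] addr=0xfc blk=63 s=7: L1-HIT | VC []
  [2] addr=0xfe blk=63 s=7: L1-HIT | VC []
  [3] addr=0xff blk=63 s=7: L1-HIT | VC []
  [4] addr=0xa0 blk=40 s=0: MISS | VC []
  [5] addr=0x29 blk=10 s=2: MISS | VC []
  [6] addr=0xef blk=59 s=3: MISS | VC []
  [7] addr=0xe8 blk=58 s=2: MISS | VC [10]
  [8] addr=0xff blk=63 s=7: L1-HIT | VC [10]
  [9] addr=0xff blk=63 s=7: L1-HIT | VC [10]
  [10] addr=0x2c blk=11 s=3: MISS | VC [10, 59]
  [11] addr=0x4c blk=19 s=3: MISS | VC [10, 59, 11]
  [12] addr=0x2d blk=11 s=3: VC-HIT | VC [10, 59, 19]
  [13] addr=0x21 blk=8 s=0: MISS | VC [10, 59, 19, 40]
  [14] addr=0x43 blk=16 s=0: MISS | VC [10, 59, 19, 40, 8]
  [15] addr=0x22 blk=8 s=0: VC-HIT | VC [10, 59, 19, 40, 16]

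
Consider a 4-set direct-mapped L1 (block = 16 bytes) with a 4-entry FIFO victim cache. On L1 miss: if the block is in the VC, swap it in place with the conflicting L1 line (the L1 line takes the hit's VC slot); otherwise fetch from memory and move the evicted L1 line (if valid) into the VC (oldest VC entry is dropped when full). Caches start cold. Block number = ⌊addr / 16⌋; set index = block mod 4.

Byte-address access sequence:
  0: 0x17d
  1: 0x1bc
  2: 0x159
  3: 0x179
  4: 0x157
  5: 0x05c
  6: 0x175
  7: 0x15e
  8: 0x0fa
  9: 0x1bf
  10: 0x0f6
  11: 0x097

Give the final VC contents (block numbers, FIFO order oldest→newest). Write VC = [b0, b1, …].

VC = [27, 5, 23, 21]

  [0] addr=0x17d blk=23 s=3: MISS | VC []
  [1] addr=0x1bc blk=27 s=3: MISS | VC [23]
  [2] addr=0x159 blk=21 s=1: MISS | VC [23]
  [3] addr=0x179 blk=23 s=3: VC-HIT | VC [27]
  [4] addr=0x157 blk=21 s=1: L1-HIT | VC [27]
  [5] addr=0x5c blk=5 s=1: MISS | VC [27, 21]
  [6] addr=0x175 blk=23 s=3: L1-HIT | VC [27, 21]
  [7] addr=0x15e blk=21 s=1: VC-HIT | VC [27, 5]
  [8] addr=0xfa blk=15 s=3: MISS | VC [27, 5, 23]
  [9] addr=0x1bf blk=27 s=3: VC-HIT | VC [15, 5, 23]
  [10] addr=0xf6 blk=15 s=3: VC-HIT | VC [27, 5, 23]
  [11] addr=0x97 blk=9 s=1: MISS | VC [27, 5, 23, 21]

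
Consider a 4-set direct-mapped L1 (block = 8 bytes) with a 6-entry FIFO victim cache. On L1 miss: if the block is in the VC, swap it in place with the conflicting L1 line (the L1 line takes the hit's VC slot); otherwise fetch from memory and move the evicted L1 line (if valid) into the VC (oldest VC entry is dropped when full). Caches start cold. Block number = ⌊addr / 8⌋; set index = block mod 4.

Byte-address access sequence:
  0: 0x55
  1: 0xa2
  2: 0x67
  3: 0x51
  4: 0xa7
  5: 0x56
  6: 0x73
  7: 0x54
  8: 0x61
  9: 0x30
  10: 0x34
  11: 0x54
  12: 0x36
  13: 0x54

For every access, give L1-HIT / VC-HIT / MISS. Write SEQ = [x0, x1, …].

SEQ = [MISS, MISS, MISS, L1-HIT, VC-HIT, L1-HIT, MISS, VC-HIT, VC-HIT, MISS, L1-HIT, VC-HIT, VC-HIT, VC-HIT]

0: 0x55 (blk 10, set 2) → MISS  vc=[]
1: 0xa2 (blk 20, set 0) → MISS  vc=[]
2: 0x67 (blk 12, set 0) → MISS  vc=[20]
3: 0x51 (blk 10, set 2) → L1-HIT  vc=[20]
4: 0xa7 (blk 20, set 0) → VC-HIT  vc=[12]
5: 0x56 (blk 10, set 2) → L1-HIT  vc=[12]
6: 0x73 (blk 14, set 2) → MISS  vc=[12, 10]
7: 0x54 (blk 10, set 2) → VC-HIT  vc=[12, 14]
8: 0x61 (blk 12, set 0) → VC-HIT  vc=[20, 14]
9: 0x30 (blk 6, set 2) → MISS  vc=[20, 14, 10]
10: 0x34 (blk 6, set 2) → L1-HIT  vc=[20, 14, 10]
11: 0x54 (blk 10, set 2) → VC-HIT  vc=[20, 14, 6]
12: 0x36 (blk 6, set 2) → VC-HIT  vc=[20, 14, 10]
13: 0x54 (blk 10, set 2) → VC-HIT  vc=[20, 14, 6]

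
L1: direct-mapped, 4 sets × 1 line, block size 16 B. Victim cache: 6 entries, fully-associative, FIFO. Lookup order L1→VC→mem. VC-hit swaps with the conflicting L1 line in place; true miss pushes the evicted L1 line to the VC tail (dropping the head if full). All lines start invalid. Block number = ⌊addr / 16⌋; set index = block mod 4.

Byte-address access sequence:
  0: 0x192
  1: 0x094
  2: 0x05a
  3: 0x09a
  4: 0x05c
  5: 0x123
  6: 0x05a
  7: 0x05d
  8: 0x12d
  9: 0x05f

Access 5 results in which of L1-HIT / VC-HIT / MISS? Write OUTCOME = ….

0: 0x192 (blk 25, set 1) → MISS  vc=[]
1: 0x94 (blk 9, set 1) → MISS  vc=[25]
2: 0x5a (blk 5, set 1) → MISS  vc=[25, 9]
3: 0x9a (blk 9, set 1) → VC-HIT  vc=[25, 5]
4: 0x5c (blk 5, set 1) → VC-HIT  vc=[25, 9]
5: 0x123 (blk 18, set 2) → MISS  vc=[25, 9]
6: 0x5a (blk 5, set 1) → L1-HIT  vc=[25, 9]
7: 0x5d (blk 5, set 1) → L1-HIT  vc=[25, 9]
8: 0x12d (blk 18, set 2) → L1-HIT  vc=[25, 9]
9: 0x5f (blk 5, set 1) → L1-HIT  vc=[25, 9]

OUTCOME = MISS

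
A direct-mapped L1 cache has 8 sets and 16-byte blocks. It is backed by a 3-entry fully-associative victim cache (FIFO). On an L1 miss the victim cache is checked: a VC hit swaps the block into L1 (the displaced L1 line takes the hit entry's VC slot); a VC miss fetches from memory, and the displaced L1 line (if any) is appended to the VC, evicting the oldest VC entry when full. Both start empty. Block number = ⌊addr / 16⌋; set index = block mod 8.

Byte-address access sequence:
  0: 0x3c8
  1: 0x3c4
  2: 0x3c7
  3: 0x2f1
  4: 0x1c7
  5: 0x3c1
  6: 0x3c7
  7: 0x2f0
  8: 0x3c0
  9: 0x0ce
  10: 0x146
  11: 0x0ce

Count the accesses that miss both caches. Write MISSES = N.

  [0] addr=0x3c8 blk=60 s=4: MISS | VC []
  [1] addr=0x3c4 blk=60 s=4: L1-HIT | VC []
  [2] addr=0x3c7 blk=60 s=4: L1-HIT | VC []
  [3] addr=0x2f1 blk=47 s=7: MISS | VC []
  [4] addr=0x1c7 blk=28 s=4: MISS | VC [60]
  [5] addr=0x3c1 blk=60 s=4: VC-HIT | VC [28]
  [6] addr=0x3c7 blk=60 s=4: L1-HIT | VC [28]
  [7] addr=0x2f0 blk=47 s=7: L1-HIT | VC [28]
  [8] addr=0x3c0 blk=60 s=4: L1-HIT | VC [28]
  [9] addr=0xce blk=12 s=4: MISS | VC [28, 60]
  [10] addr=0x146 blk=20 s=4: MISS | VC [28, 60, 12]
  [11] addr=0xce blk=12 s=4: VC-HIT | VC [28, 60, 20]

MISSES = 5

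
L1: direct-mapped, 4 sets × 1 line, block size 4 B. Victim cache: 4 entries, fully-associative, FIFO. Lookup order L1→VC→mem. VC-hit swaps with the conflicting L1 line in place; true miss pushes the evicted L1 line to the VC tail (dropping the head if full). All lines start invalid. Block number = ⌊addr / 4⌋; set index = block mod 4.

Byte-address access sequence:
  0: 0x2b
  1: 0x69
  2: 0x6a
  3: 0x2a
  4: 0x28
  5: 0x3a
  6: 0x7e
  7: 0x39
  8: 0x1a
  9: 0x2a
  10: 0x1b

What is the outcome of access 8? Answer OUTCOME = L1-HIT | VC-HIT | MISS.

OUTCOME = MISS

  [0] addr=0x2b blk=10 s=2: MISS | VC []
  [1] addr=0x69 blk=26 s=2: MISS | VC [10]
  [2] addr=0x6a blk=26 s=2: L1-HIT | VC [10]
  [3] addr=0x2a blk=10 s=2: VC-HIT | VC [26]
  [4] addr=0x28 blk=10 s=2: L1-HIT | VC [26]
  [5] addr=0x3a blk=14 s=2: MISS | VC [26, 10]
  [6] addr=0x7e blk=31 s=3: MISS | VC [26, 10]
  [7] addr=0x39 blk=14 s=2: L1-HIT | VC [26, 10]
  [8] addr=0x1a blk=6 s=2: MISS | VC [26, 10, 14]
  [9] addr=0x2a blk=10 s=2: VC-HIT | VC [26, 6, 14]
  [10] addr=0x1b blk=6 s=2: VC-HIT | VC [26, 10, 14]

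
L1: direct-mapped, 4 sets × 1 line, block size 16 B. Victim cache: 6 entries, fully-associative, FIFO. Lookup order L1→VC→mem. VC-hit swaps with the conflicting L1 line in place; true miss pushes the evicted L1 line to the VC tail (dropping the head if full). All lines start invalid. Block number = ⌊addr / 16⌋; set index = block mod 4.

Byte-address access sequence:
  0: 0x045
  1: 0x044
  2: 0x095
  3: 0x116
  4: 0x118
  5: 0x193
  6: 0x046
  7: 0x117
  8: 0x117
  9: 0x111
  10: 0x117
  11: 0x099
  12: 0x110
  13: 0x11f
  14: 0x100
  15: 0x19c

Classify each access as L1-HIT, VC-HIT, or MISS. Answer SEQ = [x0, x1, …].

#0 0x45→b4/s0 MISS; vc=[]
#1 0x44→b4/s0 L1-HIT; vc=[]
#2 0x95→b9/s1 MISS; vc=[]
#3 0x116→b17/s1 MISS; vc=[9]
#4 0x118→b17/s1 L1-HIT; vc=[9]
#5 0x193→b25/s1 MISS; vc=[9,17]
#6 0x46→b4/s0 L1-HIT; vc=[9,17]
#7 0x117→b17/s1 VC-HIT; vc=[9,25]
#8 0x117→b17/s1 L1-HIT; vc=[9,25]
#9 0x111→b17/s1 L1-HIT; vc=[9,25]
#10 0x117→b17/s1 L1-HIT; vc=[9,25]
#11 0x99→b9/s1 VC-HIT; vc=[17,25]
#12 0x110→b17/s1 VC-HIT; vc=[9,25]
#13 0x11f→b17/s1 L1-HIT; vc=[9,25]
#14 0x100→b16/s0 MISS; vc=[9,25,4]
#15 0x19c→b25/s1 VC-HIT; vc=[9,17,4]

SEQ = [MISS, L1-HIT, MISS, MISS, L1-HIT, MISS, L1-HIT, VC-HIT, L1-HIT, L1-HIT, L1-HIT, VC-HIT, VC-HIT, L1-HIT, MISS, VC-HIT]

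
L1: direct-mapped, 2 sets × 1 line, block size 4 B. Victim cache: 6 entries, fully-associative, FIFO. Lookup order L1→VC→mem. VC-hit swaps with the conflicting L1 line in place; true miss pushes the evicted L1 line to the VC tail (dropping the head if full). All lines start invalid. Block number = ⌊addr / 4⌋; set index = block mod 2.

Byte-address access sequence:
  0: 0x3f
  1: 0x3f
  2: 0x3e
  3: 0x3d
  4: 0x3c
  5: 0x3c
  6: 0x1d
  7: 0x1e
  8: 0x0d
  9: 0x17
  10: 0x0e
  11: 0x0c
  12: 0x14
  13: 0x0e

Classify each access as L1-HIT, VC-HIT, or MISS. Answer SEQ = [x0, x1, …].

SEQ = [MISS, L1-HIT, L1-HIT, L1-HIT, L1-HIT, L1-HIT, MISS, L1-HIT, MISS, MISS, VC-HIT, L1-HIT, VC-HIT, VC-HIT]

  [0] addr=0x3f blk=15 s=1: MISS | VC []
  [1] addr=0x3f blk=15 s=1: L1-HIT | VC []
  [2] addr=0x3e blk=15 s=1: L1-HIT | VC []
  [3] addr=0x3d blk=15 s=1: L1-HIT | VC []
  [4] addr=0x3c blk=15 s=1: L1-HIT | VC []
  [5] addr=0x3c blk=15 s=1: L1-HIT | VC []
  [6] addr=0x1d blk=7 s=1: MISS | VC [15]
  [7] addr=0x1e blk=7 s=1: L1-HIT | VC [15]
  [8] addr=0xd blk=3 s=1: MISS | VC [15, 7]
  [9] addr=0x17 blk=5 s=1: MISS | VC [15, 7, 3]
  [10] addr=0xe blk=3 s=1: VC-HIT | VC [15, 7, 5]
  [11] addr=0xc blk=3 s=1: L1-HIT | VC [15, 7, 5]
  [12] addr=0x14 blk=5 s=1: VC-HIT | VC [15, 7, 3]
  [13] addr=0xe blk=3 s=1: VC-HIT | VC [15, 7, 5]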